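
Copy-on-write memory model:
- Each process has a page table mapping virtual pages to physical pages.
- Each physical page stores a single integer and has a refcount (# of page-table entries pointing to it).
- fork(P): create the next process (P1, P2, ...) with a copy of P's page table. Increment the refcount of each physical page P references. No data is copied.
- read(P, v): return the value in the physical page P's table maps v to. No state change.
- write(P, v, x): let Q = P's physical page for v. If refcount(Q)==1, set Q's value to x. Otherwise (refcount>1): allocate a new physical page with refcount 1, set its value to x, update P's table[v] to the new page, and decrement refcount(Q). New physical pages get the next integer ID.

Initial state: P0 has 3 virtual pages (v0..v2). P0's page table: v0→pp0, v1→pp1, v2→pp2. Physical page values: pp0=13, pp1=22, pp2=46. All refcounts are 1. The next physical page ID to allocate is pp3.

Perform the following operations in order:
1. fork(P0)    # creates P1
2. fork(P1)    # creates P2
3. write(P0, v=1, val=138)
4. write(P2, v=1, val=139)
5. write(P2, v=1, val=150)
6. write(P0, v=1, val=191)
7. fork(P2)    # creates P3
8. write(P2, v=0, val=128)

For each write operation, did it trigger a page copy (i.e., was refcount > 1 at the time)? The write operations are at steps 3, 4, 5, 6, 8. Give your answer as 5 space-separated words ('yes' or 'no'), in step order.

Op 1: fork(P0) -> P1. 3 ppages; refcounts: pp0:2 pp1:2 pp2:2
Op 2: fork(P1) -> P2. 3 ppages; refcounts: pp0:3 pp1:3 pp2:3
Op 3: write(P0, v1, 138). refcount(pp1)=3>1 -> COPY to pp3. 4 ppages; refcounts: pp0:3 pp1:2 pp2:3 pp3:1
Op 4: write(P2, v1, 139). refcount(pp1)=2>1 -> COPY to pp4. 5 ppages; refcounts: pp0:3 pp1:1 pp2:3 pp3:1 pp4:1
Op 5: write(P2, v1, 150). refcount(pp4)=1 -> write in place. 5 ppages; refcounts: pp0:3 pp1:1 pp2:3 pp3:1 pp4:1
Op 6: write(P0, v1, 191). refcount(pp3)=1 -> write in place. 5 ppages; refcounts: pp0:3 pp1:1 pp2:3 pp3:1 pp4:1
Op 7: fork(P2) -> P3. 5 ppages; refcounts: pp0:4 pp1:1 pp2:4 pp3:1 pp4:2
Op 8: write(P2, v0, 128). refcount(pp0)=4>1 -> COPY to pp5. 6 ppages; refcounts: pp0:3 pp1:1 pp2:4 pp3:1 pp4:2 pp5:1

yes yes no no yes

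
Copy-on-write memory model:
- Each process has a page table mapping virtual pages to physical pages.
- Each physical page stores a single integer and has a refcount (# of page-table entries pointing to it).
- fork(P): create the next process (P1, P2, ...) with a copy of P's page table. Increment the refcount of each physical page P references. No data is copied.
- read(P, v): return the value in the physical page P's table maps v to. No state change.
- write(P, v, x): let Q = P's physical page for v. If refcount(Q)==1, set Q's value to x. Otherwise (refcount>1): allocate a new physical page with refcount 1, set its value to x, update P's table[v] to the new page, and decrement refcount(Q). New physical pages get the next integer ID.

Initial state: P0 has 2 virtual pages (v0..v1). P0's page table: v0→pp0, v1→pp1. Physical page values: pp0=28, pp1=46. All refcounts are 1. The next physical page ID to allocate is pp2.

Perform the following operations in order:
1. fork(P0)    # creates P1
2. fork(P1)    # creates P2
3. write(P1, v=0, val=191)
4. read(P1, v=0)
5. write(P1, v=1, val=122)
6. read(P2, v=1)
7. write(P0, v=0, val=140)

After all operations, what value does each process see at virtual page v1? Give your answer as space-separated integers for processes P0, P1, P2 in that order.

Answer: 46 122 46

Derivation:
Op 1: fork(P0) -> P1. 2 ppages; refcounts: pp0:2 pp1:2
Op 2: fork(P1) -> P2. 2 ppages; refcounts: pp0:3 pp1:3
Op 3: write(P1, v0, 191). refcount(pp0)=3>1 -> COPY to pp2. 3 ppages; refcounts: pp0:2 pp1:3 pp2:1
Op 4: read(P1, v0) -> 191. No state change.
Op 5: write(P1, v1, 122). refcount(pp1)=3>1 -> COPY to pp3. 4 ppages; refcounts: pp0:2 pp1:2 pp2:1 pp3:1
Op 6: read(P2, v1) -> 46. No state change.
Op 7: write(P0, v0, 140). refcount(pp0)=2>1 -> COPY to pp4. 5 ppages; refcounts: pp0:1 pp1:2 pp2:1 pp3:1 pp4:1
P0: v1 -> pp1 = 46
P1: v1 -> pp3 = 122
P2: v1 -> pp1 = 46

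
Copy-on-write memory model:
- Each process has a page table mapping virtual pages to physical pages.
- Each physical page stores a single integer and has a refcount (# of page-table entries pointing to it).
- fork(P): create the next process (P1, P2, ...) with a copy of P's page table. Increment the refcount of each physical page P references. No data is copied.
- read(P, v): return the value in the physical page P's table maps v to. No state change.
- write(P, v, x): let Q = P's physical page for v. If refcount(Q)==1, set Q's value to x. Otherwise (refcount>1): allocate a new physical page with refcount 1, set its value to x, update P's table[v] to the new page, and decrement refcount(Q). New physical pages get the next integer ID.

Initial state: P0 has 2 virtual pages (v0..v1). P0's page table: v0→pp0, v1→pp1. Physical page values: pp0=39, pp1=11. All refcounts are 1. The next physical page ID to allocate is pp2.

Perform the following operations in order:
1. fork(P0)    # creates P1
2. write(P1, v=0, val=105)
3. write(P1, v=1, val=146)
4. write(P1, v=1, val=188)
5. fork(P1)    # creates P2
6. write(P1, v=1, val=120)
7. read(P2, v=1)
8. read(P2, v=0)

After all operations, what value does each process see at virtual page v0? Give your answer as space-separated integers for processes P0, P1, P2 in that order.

Answer: 39 105 105

Derivation:
Op 1: fork(P0) -> P1. 2 ppages; refcounts: pp0:2 pp1:2
Op 2: write(P1, v0, 105). refcount(pp0)=2>1 -> COPY to pp2. 3 ppages; refcounts: pp0:1 pp1:2 pp2:1
Op 3: write(P1, v1, 146). refcount(pp1)=2>1 -> COPY to pp3. 4 ppages; refcounts: pp0:1 pp1:1 pp2:1 pp3:1
Op 4: write(P1, v1, 188). refcount(pp3)=1 -> write in place. 4 ppages; refcounts: pp0:1 pp1:1 pp2:1 pp3:1
Op 5: fork(P1) -> P2. 4 ppages; refcounts: pp0:1 pp1:1 pp2:2 pp3:2
Op 6: write(P1, v1, 120). refcount(pp3)=2>1 -> COPY to pp4. 5 ppages; refcounts: pp0:1 pp1:1 pp2:2 pp3:1 pp4:1
Op 7: read(P2, v1) -> 188. No state change.
Op 8: read(P2, v0) -> 105. No state change.
P0: v0 -> pp0 = 39
P1: v0 -> pp2 = 105
P2: v0 -> pp2 = 105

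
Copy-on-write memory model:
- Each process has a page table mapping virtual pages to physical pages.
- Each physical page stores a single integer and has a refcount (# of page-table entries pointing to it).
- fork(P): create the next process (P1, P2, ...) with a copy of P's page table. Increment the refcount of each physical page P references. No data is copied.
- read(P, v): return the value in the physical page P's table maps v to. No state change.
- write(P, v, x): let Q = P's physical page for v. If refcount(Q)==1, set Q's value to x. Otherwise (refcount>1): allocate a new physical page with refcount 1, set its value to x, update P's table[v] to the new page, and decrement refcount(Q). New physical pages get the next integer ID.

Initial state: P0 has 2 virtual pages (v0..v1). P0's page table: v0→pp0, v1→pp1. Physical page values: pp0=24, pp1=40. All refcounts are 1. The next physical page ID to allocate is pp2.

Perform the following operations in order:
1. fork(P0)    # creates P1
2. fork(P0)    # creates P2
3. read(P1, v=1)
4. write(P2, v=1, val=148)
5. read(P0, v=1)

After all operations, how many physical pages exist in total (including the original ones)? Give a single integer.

Answer: 3

Derivation:
Op 1: fork(P0) -> P1. 2 ppages; refcounts: pp0:2 pp1:2
Op 2: fork(P0) -> P2. 2 ppages; refcounts: pp0:3 pp1:3
Op 3: read(P1, v1) -> 40. No state change.
Op 4: write(P2, v1, 148). refcount(pp1)=3>1 -> COPY to pp2. 3 ppages; refcounts: pp0:3 pp1:2 pp2:1
Op 5: read(P0, v1) -> 40. No state change.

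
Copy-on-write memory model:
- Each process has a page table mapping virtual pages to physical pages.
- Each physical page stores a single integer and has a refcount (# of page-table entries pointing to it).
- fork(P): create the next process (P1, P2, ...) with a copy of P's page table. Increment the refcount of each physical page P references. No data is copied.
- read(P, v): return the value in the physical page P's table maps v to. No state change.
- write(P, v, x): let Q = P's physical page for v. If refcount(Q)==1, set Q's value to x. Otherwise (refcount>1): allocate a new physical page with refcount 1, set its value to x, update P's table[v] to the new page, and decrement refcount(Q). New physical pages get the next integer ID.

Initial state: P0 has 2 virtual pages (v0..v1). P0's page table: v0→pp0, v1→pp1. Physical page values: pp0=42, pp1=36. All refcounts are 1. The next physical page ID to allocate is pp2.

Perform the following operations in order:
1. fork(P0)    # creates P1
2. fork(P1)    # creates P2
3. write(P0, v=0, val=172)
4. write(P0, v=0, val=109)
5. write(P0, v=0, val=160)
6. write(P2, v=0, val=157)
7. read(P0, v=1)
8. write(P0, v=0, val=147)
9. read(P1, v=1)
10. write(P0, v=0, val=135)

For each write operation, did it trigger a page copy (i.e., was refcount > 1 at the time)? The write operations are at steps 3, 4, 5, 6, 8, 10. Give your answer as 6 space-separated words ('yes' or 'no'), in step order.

Op 1: fork(P0) -> P1. 2 ppages; refcounts: pp0:2 pp1:2
Op 2: fork(P1) -> P2. 2 ppages; refcounts: pp0:3 pp1:3
Op 3: write(P0, v0, 172). refcount(pp0)=3>1 -> COPY to pp2. 3 ppages; refcounts: pp0:2 pp1:3 pp2:1
Op 4: write(P0, v0, 109). refcount(pp2)=1 -> write in place. 3 ppages; refcounts: pp0:2 pp1:3 pp2:1
Op 5: write(P0, v0, 160). refcount(pp2)=1 -> write in place. 3 ppages; refcounts: pp0:2 pp1:3 pp2:1
Op 6: write(P2, v0, 157). refcount(pp0)=2>1 -> COPY to pp3. 4 ppages; refcounts: pp0:1 pp1:3 pp2:1 pp3:1
Op 7: read(P0, v1) -> 36. No state change.
Op 8: write(P0, v0, 147). refcount(pp2)=1 -> write in place. 4 ppages; refcounts: pp0:1 pp1:3 pp2:1 pp3:1
Op 9: read(P1, v1) -> 36. No state change.
Op 10: write(P0, v0, 135). refcount(pp2)=1 -> write in place. 4 ppages; refcounts: pp0:1 pp1:3 pp2:1 pp3:1

yes no no yes no no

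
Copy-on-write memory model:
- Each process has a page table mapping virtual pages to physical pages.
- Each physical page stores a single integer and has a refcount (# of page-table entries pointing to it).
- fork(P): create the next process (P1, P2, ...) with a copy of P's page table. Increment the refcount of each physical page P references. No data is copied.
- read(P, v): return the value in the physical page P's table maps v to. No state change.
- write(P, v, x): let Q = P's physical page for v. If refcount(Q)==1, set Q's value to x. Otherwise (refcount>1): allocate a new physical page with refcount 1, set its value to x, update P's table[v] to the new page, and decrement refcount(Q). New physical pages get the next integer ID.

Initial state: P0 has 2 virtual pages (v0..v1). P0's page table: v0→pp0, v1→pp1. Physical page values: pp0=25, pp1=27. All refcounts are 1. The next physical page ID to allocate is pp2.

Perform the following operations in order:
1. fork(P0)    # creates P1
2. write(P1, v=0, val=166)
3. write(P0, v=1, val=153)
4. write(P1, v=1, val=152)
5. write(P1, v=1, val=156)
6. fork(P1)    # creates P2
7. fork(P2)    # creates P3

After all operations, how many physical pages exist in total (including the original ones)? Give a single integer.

Answer: 4

Derivation:
Op 1: fork(P0) -> P1. 2 ppages; refcounts: pp0:2 pp1:2
Op 2: write(P1, v0, 166). refcount(pp0)=2>1 -> COPY to pp2. 3 ppages; refcounts: pp0:1 pp1:2 pp2:1
Op 3: write(P0, v1, 153). refcount(pp1)=2>1 -> COPY to pp3. 4 ppages; refcounts: pp0:1 pp1:1 pp2:1 pp3:1
Op 4: write(P1, v1, 152). refcount(pp1)=1 -> write in place. 4 ppages; refcounts: pp0:1 pp1:1 pp2:1 pp3:1
Op 5: write(P1, v1, 156). refcount(pp1)=1 -> write in place. 4 ppages; refcounts: pp0:1 pp1:1 pp2:1 pp3:1
Op 6: fork(P1) -> P2. 4 ppages; refcounts: pp0:1 pp1:2 pp2:2 pp3:1
Op 7: fork(P2) -> P3. 4 ppages; refcounts: pp0:1 pp1:3 pp2:3 pp3:1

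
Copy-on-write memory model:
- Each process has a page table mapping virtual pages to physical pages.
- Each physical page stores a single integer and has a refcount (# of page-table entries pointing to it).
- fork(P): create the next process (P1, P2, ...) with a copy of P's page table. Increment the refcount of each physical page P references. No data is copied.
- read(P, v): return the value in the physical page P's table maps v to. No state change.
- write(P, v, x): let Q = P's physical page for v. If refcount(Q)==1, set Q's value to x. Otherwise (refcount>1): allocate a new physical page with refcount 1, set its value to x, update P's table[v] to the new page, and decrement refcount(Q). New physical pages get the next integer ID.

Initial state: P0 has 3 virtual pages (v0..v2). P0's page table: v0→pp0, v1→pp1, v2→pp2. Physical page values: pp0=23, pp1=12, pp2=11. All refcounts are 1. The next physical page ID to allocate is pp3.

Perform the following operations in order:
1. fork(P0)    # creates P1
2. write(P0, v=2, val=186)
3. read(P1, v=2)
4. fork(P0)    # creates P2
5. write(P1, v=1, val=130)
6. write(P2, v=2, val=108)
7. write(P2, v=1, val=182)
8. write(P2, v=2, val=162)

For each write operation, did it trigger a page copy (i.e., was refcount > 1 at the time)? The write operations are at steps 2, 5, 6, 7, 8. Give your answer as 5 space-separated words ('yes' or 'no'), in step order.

Op 1: fork(P0) -> P1. 3 ppages; refcounts: pp0:2 pp1:2 pp2:2
Op 2: write(P0, v2, 186). refcount(pp2)=2>1 -> COPY to pp3. 4 ppages; refcounts: pp0:2 pp1:2 pp2:1 pp3:1
Op 3: read(P1, v2) -> 11. No state change.
Op 4: fork(P0) -> P2. 4 ppages; refcounts: pp0:3 pp1:3 pp2:1 pp3:2
Op 5: write(P1, v1, 130). refcount(pp1)=3>1 -> COPY to pp4. 5 ppages; refcounts: pp0:3 pp1:2 pp2:1 pp3:2 pp4:1
Op 6: write(P2, v2, 108). refcount(pp3)=2>1 -> COPY to pp5. 6 ppages; refcounts: pp0:3 pp1:2 pp2:1 pp3:1 pp4:1 pp5:1
Op 7: write(P2, v1, 182). refcount(pp1)=2>1 -> COPY to pp6. 7 ppages; refcounts: pp0:3 pp1:1 pp2:1 pp3:1 pp4:1 pp5:1 pp6:1
Op 8: write(P2, v2, 162). refcount(pp5)=1 -> write in place. 7 ppages; refcounts: pp0:3 pp1:1 pp2:1 pp3:1 pp4:1 pp5:1 pp6:1

yes yes yes yes no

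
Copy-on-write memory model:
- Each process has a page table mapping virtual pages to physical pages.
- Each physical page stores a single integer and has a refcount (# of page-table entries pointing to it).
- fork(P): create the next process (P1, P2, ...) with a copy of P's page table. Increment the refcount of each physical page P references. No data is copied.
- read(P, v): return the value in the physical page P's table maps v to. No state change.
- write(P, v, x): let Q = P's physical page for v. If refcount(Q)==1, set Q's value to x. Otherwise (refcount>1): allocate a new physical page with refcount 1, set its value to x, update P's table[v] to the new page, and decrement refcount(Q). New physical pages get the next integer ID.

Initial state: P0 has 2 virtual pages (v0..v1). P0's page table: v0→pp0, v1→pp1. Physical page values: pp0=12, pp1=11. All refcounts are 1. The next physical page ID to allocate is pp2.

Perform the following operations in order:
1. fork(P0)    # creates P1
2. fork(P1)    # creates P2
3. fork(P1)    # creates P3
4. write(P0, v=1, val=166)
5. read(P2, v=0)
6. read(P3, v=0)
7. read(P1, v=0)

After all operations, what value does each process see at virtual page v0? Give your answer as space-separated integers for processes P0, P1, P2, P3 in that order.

Answer: 12 12 12 12

Derivation:
Op 1: fork(P0) -> P1. 2 ppages; refcounts: pp0:2 pp1:2
Op 2: fork(P1) -> P2. 2 ppages; refcounts: pp0:3 pp1:3
Op 3: fork(P1) -> P3. 2 ppages; refcounts: pp0:4 pp1:4
Op 4: write(P0, v1, 166). refcount(pp1)=4>1 -> COPY to pp2. 3 ppages; refcounts: pp0:4 pp1:3 pp2:1
Op 5: read(P2, v0) -> 12. No state change.
Op 6: read(P3, v0) -> 12. No state change.
Op 7: read(P1, v0) -> 12. No state change.
P0: v0 -> pp0 = 12
P1: v0 -> pp0 = 12
P2: v0 -> pp0 = 12
P3: v0 -> pp0 = 12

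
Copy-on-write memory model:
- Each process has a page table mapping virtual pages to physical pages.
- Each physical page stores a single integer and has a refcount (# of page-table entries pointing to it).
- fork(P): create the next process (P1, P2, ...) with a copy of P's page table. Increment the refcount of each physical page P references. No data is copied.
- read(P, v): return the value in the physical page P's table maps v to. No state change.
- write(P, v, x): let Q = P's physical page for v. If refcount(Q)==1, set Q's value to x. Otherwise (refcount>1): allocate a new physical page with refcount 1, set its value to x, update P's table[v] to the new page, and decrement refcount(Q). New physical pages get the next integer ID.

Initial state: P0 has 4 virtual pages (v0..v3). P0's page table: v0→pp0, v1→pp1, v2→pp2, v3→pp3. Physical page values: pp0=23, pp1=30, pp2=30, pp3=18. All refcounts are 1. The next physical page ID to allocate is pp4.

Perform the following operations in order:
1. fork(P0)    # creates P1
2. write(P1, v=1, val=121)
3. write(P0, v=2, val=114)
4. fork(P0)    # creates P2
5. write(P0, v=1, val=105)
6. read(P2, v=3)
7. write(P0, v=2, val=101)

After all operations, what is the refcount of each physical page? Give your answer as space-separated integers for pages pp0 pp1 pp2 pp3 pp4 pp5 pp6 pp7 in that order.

Op 1: fork(P0) -> P1. 4 ppages; refcounts: pp0:2 pp1:2 pp2:2 pp3:2
Op 2: write(P1, v1, 121). refcount(pp1)=2>1 -> COPY to pp4. 5 ppages; refcounts: pp0:2 pp1:1 pp2:2 pp3:2 pp4:1
Op 3: write(P0, v2, 114). refcount(pp2)=2>1 -> COPY to pp5. 6 ppages; refcounts: pp0:2 pp1:1 pp2:1 pp3:2 pp4:1 pp5:1
Op 4: fork(P0) -> P2. 6 ppages; refcounts: pp0:3 pp1:2 pp2:1 pp3:3 pp4:1 pp5:2
Op 5: write(P0, v1, 105). refcount(pp1)=2>1 -> COPY to pp6. 7 ppages; refcounts: pp0:3 pp1:1 pp2:1 pp3:3 pp4:1 pp5:2 pp6:1
Op 6: read(P2, v3) -> 18. No state change.
Op 7: write(P0, v2, 101). refcount(pp5)=2>1 -> COPY to pp7. 8 ppages; refcounts: pp0:3 pp1:1 pp2:1 pp3:3 pp4:1 pp5:1 pp6:1 pp7:1

Answer: 3 1 1 3 1 1 1 1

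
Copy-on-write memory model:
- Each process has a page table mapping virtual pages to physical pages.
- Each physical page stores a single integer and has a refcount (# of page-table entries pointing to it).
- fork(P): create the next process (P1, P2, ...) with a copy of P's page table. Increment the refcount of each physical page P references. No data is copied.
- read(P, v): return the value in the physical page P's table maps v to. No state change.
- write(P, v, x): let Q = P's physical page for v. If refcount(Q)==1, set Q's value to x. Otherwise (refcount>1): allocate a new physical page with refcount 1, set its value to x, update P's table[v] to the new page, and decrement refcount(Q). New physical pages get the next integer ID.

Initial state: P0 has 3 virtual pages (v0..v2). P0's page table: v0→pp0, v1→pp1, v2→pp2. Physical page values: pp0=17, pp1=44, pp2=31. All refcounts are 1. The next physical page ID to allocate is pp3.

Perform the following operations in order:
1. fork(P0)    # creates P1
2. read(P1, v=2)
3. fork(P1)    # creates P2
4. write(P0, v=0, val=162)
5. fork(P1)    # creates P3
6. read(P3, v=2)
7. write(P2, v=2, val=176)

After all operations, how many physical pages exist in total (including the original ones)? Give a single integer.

Op 1: fork(P0) -> P1. 3 ppages; refcounts: pp0:2 pp1:2 pp2:2
Op 2: read(P1, v2) -> 31. No state change.
Op 3: fork(P1) -> P2. 3 ppages; refcounts: pp0:3 pp1:3 pp2:3
Op 4: write(P0, v0, 162). refcount(pp0)=3>1 -> COPY to pp3. 4 ppages; refcounts: pp0:2 pp1:3 pp2:3 pp3:1
Op 5: fork(P1) -> P3. 4 ppages; refcounts: pp0:3 pp1:4 pp2:4 pp3:1
Op 6: read(P3, v2) -> 31. No state change.
Op 7: write(P2, v2, 176). refcount(pp2)=4>1 -> COPY to pp4. 5 ppages; refcounts: pp0:3 pp1:4 pp2:3 pp3:1 pp4:1

Answer: 5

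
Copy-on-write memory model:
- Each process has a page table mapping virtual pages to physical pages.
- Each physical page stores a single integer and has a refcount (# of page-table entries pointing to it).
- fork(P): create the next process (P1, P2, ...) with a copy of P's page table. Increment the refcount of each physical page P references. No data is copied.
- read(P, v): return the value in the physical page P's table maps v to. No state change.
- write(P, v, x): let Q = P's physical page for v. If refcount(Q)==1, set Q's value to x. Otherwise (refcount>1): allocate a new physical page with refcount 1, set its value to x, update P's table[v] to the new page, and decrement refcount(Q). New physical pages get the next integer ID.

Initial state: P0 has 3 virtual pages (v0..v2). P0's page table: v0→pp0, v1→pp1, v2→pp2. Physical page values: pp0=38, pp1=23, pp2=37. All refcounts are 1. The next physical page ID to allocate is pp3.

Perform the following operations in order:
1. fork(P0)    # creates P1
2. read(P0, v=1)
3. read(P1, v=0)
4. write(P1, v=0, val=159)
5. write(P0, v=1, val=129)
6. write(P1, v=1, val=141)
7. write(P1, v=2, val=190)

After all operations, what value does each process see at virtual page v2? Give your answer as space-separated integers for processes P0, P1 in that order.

Op 1: fork(P0) -> P1. 3 ppages; refcounts: pp0:2 pp1:2 pp2:2
Op 2: read(P0, v1) -> 23. No state change.
Op 3: read(P1, v0) -> 38. No state change.
Op 4: write(P1, v0, 159). refcount(pp0)=2>1 -> COPY to pp3. 4 ppages; refcounts: pp0:1 pp1:2 pp2:2 pp3:1
Op 5: write(P0, v1, 129). refcount(pp1)=2>1 -> COPY to pp4. 5 ppages; refcounts: pp0:1 pp1:1 pp2:2 pp3:1 pp4:1
Op 6: write(P1, v1, 141). refcount(pp1)=1 -> write in place. 5 ppages; refcounts: pp0:1 pp1:1 pp2:2 pp3:1 pp4:1
Op 7: write(P1, v2, 190). refcount(pp2)=2>1 -> COPY to pp5. 6 ppages; refcounts: pp0:1 pp1:1 pp2:1 pp3:1 pp4:1 pp5:1
P0: v2 -> pp2 = 37
P1: v2 -> pp5 = 190

Answer: 37 190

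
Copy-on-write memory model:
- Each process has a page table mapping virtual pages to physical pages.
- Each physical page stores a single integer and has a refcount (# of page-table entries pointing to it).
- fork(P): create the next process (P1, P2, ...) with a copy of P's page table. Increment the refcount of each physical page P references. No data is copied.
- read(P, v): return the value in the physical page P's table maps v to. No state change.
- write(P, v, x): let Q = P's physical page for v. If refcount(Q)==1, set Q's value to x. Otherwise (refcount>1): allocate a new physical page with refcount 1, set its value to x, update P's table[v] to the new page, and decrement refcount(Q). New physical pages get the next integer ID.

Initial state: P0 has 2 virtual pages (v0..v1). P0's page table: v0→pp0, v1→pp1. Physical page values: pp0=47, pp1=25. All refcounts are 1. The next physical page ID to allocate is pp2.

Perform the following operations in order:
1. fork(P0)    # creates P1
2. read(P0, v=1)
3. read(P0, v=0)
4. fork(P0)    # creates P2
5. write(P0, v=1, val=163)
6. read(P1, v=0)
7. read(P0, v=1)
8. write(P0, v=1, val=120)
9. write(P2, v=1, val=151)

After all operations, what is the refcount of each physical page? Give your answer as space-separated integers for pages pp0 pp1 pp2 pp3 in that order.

Answer: 3 1 1 1

Derivation:
Op 1: fork(P0) -> P1. 2 ppages; refcounts: pp0:2 pp1:2
Op 2: read(P0, v1) -> 25. No state change.
Op 3: read(P0, v0) -> 47. No state change.
Op 4: fork(P0) -> P2. 2 ppages; refcounts: pp0:3 pp1:3
Op 5: write(P0, v1, 163). refcount(pp1)=3>1 -> COPY to pp2. 3 ppages; refcounts: pp0:3 pp1:2 pp2:1
Op 6: read(P1, v0) -> 47. No state change.
Op 7: read(P0, v1) -> 163. No state change.
Op 8: write(P0, v1, 120). refcount(pp2)=1 -> write in place. 3 ppages; refcounts: pp0:3 pp1:2 pp2:1
Op 9: write(P2, v1, 151). refcount(pp1)=2>1 -> COPY to pp3. 4 ppages; refcounts: pp0:3 pp1:1 pp2:1 pp3:1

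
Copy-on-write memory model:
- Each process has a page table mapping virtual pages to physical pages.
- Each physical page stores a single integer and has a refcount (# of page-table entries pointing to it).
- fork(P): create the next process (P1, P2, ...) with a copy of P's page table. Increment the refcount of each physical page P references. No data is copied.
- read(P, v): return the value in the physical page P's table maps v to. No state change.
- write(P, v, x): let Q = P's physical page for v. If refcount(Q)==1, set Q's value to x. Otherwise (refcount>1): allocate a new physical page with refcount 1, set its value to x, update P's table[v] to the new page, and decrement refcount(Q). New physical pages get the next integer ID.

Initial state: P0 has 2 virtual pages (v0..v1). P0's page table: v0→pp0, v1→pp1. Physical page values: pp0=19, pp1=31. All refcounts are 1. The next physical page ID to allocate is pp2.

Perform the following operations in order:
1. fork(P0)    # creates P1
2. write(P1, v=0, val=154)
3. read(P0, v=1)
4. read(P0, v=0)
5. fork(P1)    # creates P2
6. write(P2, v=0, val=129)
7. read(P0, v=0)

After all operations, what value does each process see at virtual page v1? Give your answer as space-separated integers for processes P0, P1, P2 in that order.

Op 1: fork(P0) -> P1. 2 ppages; refcounts: pp0:2 pp1:2
Op 2: write(P1, v0, 154). refcount(pp0)=2>1 -> COPY to pp2. 3 ppages; refcounts: pp0:1 pp1:2 pp2:1
Op 3: read(P0, v1) -> 31. No state change.
Op 4: read(P0, v0) -> 19. No state change.
Op 5: fork(P1) -> P2. 3 ppages; refcounts: pp0:1 pp1:3 pp2:2
Op 6: write(P2, v0, 129). refcount(pp2)=2>1 -> COPY to pp3. 4 ppages; refcounts: pp0:1 pp1:3 pp2:1 pp3:1
Op 7: read(P0, v0) -> 19. No state change.
P0: v1 -> pp1 = 31
P1: v1 -> pp1 = 31
P2: v1 -> pp1 = 31

Answer: 31 31 31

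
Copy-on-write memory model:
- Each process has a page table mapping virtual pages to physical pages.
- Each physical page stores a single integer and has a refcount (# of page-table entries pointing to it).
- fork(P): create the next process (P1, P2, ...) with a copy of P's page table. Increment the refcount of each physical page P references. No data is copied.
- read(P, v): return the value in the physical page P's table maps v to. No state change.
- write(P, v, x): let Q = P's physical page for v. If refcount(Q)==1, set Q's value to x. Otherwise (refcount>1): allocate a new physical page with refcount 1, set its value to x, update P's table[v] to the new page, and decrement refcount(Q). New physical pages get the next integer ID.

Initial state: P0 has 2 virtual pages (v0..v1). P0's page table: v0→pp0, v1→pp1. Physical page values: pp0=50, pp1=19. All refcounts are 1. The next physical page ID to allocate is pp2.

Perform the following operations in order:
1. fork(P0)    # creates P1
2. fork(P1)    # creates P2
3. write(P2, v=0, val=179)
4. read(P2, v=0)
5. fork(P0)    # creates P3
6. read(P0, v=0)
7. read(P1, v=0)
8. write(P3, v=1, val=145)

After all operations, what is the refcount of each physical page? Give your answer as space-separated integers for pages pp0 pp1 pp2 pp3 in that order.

Answer: 3 3 1 1

Derivation:
Op 1: fork(P0) -> P1. 2 ppages; refcounts: pp0:2 pp1:2
Op 2: fork(P1) -> P2. 2 ppages; refcounts: pp0:3 pp1:3
Op 3: write(P2, v0, 179). refcount(pp0)=3>1 -> COPY to pp2. 3 ppages; refcounts: pp0:2 pp1:3 pp2:1
Op 4: read(P2, v0) -> 179. No state change.
Op 5: fork(P0) -> P3. 3 ppages; refcounts: pp0:3 pp1:4 pp2:1
Op 6: read(P0, v0) -> 50. No state change.
Op 7: read(P1, v0) -> 50. No state change.
Op 8: write(P3, v1, 145). refcount(pp1)=4>1 -> COPY to pp3. 4 ppages; refcounts: pp0:3 pp1:3 pp2:1 pp3:1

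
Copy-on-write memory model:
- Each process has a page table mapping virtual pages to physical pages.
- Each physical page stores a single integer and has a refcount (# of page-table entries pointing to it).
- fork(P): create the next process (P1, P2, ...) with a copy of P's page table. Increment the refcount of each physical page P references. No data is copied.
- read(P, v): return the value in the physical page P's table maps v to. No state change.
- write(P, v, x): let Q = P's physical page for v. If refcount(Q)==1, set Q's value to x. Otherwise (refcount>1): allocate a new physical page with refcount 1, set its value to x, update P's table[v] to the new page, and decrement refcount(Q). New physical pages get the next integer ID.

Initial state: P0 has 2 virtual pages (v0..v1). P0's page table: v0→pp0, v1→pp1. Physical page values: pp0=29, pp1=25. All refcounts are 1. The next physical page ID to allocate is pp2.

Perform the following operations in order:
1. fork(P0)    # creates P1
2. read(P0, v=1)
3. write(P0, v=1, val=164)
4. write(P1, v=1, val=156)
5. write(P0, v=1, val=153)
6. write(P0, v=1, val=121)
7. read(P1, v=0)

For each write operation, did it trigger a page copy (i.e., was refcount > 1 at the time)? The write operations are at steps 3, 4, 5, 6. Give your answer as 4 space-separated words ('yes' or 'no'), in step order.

Op 1: fork(P0) -> P1. 2 ppages; refcounts: pp0:2 pp1:2
Op 2: read(P0, v1) -> 25. No state change.
Op 3: write(P0, v1, 164). refcount(pp1)=2>1 -> COPY to pp2. 3 ppages; refcounts: pp0:2 pp1:1 pp2:1
Op 4: write(P1, v1, 156). refcount(pp1)=1 -> write in place. 3 ppages; refcounts: pp0:2 pp1:1 pp2:1
Op 5: write(P0, v1, 153). refcount(pp2)=1 -> write in place. 3 ppages; refcounts: pp0:2 pp1:1 pp2:1
Op 6: write(P0, v1, 121). refcount(pp2)=1 -> write in place. 3 ppages; refcounts: pp0:2 pp1:1 pp2:1
Op 7: read(P1, v0) -> 29. No state change.

yes no no no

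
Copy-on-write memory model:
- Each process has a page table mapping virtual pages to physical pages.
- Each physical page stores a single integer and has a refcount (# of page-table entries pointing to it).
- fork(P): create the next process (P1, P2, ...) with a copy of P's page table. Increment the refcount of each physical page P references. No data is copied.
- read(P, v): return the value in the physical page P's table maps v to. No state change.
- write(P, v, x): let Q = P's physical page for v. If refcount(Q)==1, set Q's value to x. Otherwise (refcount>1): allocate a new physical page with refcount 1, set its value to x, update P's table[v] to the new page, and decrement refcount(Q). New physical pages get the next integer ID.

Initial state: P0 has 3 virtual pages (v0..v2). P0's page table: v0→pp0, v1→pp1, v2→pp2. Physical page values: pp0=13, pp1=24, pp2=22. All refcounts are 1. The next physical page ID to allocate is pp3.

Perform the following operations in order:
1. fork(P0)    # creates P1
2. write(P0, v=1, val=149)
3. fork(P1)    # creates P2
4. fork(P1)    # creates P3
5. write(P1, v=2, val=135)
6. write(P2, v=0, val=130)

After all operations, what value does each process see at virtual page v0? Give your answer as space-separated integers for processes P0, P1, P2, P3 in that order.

Op 1: fork(P0) -> P1. 3 ppages; refcounts: pp0:2 pp1:2 pp2:2
Op 2: write(P0, v1, 149). refcount(pp1)=2>1 -> COPY to pp3. 4 ppages; refcounts: pp0:2 pp1:1 pp2:2 pp3:1
Op 3: fork(P1) -> P2. 4 ppages; refcounts: pp0:3 pp1:2 pp2:3 pp3:1
Op 4: fork(P1) -> P3. 4 ppages; refcounts: pp0:4 pp1:3 pp2:4 pp3:1
Op 5: write(P1, v2, 135). refcount(pp2)=4>1 -> COPY to pp4. 5 ppages; refcounts: pp0:4 pp1:3 pp2:3 pp3:1 pp4:1
Op 6: write(P2, v0, 130). refcount(pp0)=4>1 -> COPY to pp5. 6 ppages; refcounts: pp0:3 pp1:3 pp2:3 pp3:1 pp4:1 pp5:1
P0: v0 -> pp0 = 13
P1: v0 -> pp0 = 13
P2: v0 -> pp5 = 130
P3: v0 -> pp0 = 13

Answer: 13 13 130 13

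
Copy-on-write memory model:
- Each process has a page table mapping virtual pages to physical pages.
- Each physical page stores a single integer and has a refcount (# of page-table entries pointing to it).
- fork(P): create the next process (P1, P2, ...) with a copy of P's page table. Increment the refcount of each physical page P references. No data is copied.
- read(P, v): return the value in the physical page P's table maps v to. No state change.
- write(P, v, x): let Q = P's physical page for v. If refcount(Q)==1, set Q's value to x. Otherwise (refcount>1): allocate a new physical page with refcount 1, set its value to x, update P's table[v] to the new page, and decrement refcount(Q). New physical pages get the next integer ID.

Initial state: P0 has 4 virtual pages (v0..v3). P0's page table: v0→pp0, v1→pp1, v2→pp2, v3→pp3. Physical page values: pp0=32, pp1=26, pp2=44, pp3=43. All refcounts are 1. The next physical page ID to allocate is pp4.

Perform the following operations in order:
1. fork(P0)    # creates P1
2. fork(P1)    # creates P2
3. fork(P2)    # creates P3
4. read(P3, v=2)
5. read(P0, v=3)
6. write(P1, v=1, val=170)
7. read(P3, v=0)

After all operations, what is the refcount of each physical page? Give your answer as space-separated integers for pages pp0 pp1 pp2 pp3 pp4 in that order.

Answer: 4 3 4 4 1

Derivation:
Op 1: fork(P0) -> P1. 4 ppages; refcounts: pp0:2 pp1:2 pp2:2 pp3:2
Op 2: fork(P1) -> P2. 4 ppages; refcounts: pp0:3 pp1:3 pp2:3 pp3:3
Op 3: fork(P2) -> P3. 4 ppages; refcounts: pp0:4 pp1:4 pp2:4 pp3:4
Op 4: read(P3, v2) -> 44. No state change.
Op 5: read(P0, v3) -> 43. No state change.
Op 6: write(P1, v1, 170). refcount(pp1)=4>1 -> COPY to pp4. 5 ppages; refcounts: pp0:4 pp1:3 pp2:4 pp3:4 pp4:1
Op 7: read(P3, v0) -> 32. No state change.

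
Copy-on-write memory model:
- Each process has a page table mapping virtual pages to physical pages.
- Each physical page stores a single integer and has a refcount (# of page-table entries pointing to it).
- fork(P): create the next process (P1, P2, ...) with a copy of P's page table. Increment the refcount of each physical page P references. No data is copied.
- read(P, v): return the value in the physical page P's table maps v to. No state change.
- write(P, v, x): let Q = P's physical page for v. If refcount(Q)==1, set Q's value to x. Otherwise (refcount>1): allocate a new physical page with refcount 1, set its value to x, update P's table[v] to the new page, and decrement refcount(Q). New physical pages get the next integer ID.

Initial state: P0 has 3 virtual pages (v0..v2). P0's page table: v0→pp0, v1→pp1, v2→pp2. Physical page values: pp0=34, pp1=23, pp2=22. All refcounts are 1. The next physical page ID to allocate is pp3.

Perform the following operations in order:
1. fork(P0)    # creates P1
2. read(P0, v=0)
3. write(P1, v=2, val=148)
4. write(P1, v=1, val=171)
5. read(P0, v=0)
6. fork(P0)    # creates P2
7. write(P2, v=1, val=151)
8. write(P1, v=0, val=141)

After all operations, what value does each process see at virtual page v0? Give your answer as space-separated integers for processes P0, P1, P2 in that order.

Op 1: fork(P0) -> P1. 3 ppages; refcounts: pp0:2 pp1:2 pp2:2
Op 2: read(P0, v0) -> 34. No state change.
Op 3: write(P1, v2, 148). refcount(pp2)=2>1 -> COPY to pp3. 4 ppages; refcounts: pp0:2 pp1:2 pp2:1 pp3:1
Op 4: write(P1, v1, 171). refcount(pp1)=2>1 -> COPY to pp4. 5 ppages; refcounts: pp0:2 pp1:1 pp2:1 pp3:1 pp4:1
Op 5: read(P0, v0) -> 34. No state change.
Op 6: fork(P0) -> P2. 5 ppages; refcounts: pp0:3 pp1:2 pp2:2 pp3:1 pp4:1
Op 7: write(P2, v1, 151). refcount(pp1)=2>1 -> COPY to pp5. 6 ppages; refcounts: pp0:3 pp1:1 pp2:2 pp3:1 pp4:1 pp5:1
Op 8: write(P1, v0, 141). refcount(pp0)=3>1 -> COPY to pp6. 7 ppages; refcounts: pp0:2 pp1:1 pp2:2 pp3:1 pp4:1 pp5:1 pp6:1
P0: v0 -> pp0 = 34
P1: v0 -> pp6 = 141
P2: v0 -> pp0 = 34

Answer: 34 141 34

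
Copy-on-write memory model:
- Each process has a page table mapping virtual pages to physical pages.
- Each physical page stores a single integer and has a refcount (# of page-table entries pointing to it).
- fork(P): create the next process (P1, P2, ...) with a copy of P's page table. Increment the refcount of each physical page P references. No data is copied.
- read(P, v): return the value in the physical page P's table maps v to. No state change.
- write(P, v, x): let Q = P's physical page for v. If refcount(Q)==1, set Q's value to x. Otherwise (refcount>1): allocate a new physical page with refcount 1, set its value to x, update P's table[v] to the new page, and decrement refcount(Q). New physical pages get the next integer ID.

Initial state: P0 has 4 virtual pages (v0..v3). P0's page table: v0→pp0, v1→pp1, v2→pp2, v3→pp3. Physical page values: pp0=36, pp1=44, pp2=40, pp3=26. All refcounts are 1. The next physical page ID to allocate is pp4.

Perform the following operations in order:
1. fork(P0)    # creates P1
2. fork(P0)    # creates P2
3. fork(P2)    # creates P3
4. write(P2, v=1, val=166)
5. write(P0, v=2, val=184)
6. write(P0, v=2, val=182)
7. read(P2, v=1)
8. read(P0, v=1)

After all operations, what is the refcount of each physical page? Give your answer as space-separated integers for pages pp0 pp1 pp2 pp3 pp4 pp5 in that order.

Op 1: fork(P0) -> P1. 4 ppages; refcounts: pp0:2 pp1:2 pp2:2 pp3:2
Op 2: fork(P0) -> P2. 4 ppages; refcounts: pp0:3 pp1:3 pp2:3 pp3:3
Op 3: fork(P2) -> P3. 4 ppages; refcounts: pp0:4 pp1:4 pp2:4 pp3:4
Op 4: write(P2, v1, 166). refcount(pp1)=4>1 -> COPY to pp4. 5 ppages; refcounts: pp0:4 pp1:3 pp2:4 pp3:4 pp4:1
Op 5: write(P0, v2, 184). refcount(pp2)=4>1 -> COPY to pp5. 6 ppages; refcounts: pp0:4 pp1:3 pp2:3 pp3:4 pp4:1 pp5:1
Op 6: write(P0, v2, 182). refcount(pp5)=1 -> write in place. 6 ppages; refcounts: pp0:4 pp1:3 pp2:3 pp3:4 pp4:1 pp5:1
Op 7: read(P2, v1) -> 166. No state change.
Op 8: read(P0, v1) -> 44. No state change.

Answer: 4 3 3 4 1 1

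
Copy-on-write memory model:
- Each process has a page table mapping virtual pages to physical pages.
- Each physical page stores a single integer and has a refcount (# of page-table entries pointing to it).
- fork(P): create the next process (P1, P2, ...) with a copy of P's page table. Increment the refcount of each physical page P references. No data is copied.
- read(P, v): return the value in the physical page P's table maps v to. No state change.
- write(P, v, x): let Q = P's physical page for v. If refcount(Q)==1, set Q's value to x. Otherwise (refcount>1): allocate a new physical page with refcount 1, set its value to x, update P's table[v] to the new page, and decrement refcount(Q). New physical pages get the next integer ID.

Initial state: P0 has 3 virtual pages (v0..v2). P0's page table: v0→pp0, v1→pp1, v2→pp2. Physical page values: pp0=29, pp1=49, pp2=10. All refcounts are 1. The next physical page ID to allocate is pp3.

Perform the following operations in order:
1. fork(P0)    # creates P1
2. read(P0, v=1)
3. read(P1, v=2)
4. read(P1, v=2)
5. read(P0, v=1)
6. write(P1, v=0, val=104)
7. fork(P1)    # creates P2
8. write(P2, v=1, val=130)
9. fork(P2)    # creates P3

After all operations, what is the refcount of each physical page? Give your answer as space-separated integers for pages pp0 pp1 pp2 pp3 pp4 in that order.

Op 1: fork(P0) -> P1. 3 ppages; refcounts: pp0:2 pp1:2 pp2:2
Op 2: read(P0, v1) -> 49. No state change.
Op 3: read(P1, v2) -> 10. No state change.
Op 4: read(P1, v2) -> 10. No state change.
Op 5: read(P0, v1) -> 49. No state change.
Op 6: write(P1, v0, 104). refcount(pp0)=2>1 -> COPY to pp3. 4 ppages; refcounts: pp0:1 pp1:2 pp2:2 pp3:1
Op 7: fork(P1) -> P2. 4 ppages; refcounts: pp0:1 pp1:3 pp2:3 pp3:2
Op 8: write(P2, v1, 130). refcount(pp1)=3>1 -> COPY to pp4. 5 ppages; refcounts: pp0:1 pp1:2 pp2:3 pp3:2 pp4:1
Op 9: fork(P2) -> P3. 5 ppages; refcounts: pp0:1 pp1:2 pp2:4 pp3:3 pp4:2

Answer: 1 2 4 3 2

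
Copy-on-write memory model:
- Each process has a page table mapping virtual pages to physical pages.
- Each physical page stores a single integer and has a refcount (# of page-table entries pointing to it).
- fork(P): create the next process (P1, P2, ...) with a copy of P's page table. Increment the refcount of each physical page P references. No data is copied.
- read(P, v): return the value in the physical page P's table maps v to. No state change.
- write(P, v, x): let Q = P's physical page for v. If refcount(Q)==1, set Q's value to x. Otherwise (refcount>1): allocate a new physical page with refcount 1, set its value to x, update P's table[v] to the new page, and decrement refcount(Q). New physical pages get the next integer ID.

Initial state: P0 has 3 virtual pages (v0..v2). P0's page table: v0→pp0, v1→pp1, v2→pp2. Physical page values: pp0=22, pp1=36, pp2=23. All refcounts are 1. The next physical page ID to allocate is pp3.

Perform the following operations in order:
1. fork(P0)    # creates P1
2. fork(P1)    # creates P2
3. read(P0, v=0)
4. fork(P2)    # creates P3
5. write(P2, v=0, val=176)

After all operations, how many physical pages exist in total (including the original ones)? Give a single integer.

Answer: 4

Derivation:
Op 1: fork(P0) -> P1. 3 ppages; refcounts: pp0:2 pp1:2 pp2:2
Op 2: fork(P1) -> P2. 3 ppages; refcounts: pp0:3 pp1:3 pp2:3
Op 3: read(P0, v0) -> 22. No state change.
Op 4: fork(P2) -> P3. 3 ppages; refcounts: pp0:4 pp1:4 pp2:4
Op 5: write(P2, v0, 176). refcount(pp0)=4>1 -> COPY to pp3. 4 ppages; refcounts: pp0:3 pp1:4 pp2:4 pp3:1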